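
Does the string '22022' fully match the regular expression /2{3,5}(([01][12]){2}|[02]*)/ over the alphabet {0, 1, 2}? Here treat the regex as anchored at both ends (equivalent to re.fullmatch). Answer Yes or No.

No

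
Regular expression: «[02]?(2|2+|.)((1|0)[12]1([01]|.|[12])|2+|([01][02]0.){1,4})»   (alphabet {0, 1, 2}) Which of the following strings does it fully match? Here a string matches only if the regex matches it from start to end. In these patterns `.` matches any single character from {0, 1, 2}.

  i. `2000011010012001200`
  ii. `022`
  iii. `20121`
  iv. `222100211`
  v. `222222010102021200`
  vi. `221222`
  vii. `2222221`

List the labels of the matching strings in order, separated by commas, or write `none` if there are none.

i → no match
ii → match
iii → no match
iv → no match
v → no match
vi → no match
vii → no match

ii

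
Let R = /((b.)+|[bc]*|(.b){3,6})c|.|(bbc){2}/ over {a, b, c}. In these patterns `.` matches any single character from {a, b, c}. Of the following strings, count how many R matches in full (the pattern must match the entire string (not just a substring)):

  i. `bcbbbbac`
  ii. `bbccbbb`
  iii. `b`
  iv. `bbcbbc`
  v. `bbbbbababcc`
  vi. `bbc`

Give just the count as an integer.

i → no match
ii → no match
iii → match
iv → match
v → match
vi → match
Total matched: 4

4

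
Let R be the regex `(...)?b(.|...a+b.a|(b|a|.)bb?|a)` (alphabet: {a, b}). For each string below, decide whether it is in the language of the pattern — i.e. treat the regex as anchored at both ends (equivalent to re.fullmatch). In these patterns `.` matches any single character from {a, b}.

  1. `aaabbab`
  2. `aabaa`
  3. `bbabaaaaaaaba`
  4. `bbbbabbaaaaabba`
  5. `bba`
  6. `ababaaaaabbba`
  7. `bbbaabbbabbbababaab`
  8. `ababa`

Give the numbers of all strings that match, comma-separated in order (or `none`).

1 → no match
2 → no match
3 → no match
4 → match
5 → no match
6 → no match
7 → no match
8 → match

4, 8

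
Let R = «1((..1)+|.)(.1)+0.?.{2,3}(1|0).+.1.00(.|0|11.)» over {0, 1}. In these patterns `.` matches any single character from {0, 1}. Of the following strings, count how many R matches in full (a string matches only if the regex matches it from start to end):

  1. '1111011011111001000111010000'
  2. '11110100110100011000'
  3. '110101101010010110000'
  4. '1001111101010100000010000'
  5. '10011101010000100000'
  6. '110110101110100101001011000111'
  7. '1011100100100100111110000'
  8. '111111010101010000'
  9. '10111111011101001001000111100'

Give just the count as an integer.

6

1 → match
2 → match
3 → match
4 → match
5 → no match
6 → match
7 → no match
8 → match
9 → no match
Total matched: 6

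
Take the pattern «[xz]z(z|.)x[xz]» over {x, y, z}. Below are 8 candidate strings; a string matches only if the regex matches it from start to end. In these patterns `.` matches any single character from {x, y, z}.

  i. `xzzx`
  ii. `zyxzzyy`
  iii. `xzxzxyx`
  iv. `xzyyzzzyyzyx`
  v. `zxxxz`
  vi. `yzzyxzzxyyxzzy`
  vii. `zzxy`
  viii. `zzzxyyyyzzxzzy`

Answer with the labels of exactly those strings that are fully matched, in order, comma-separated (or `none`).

none

i → no match
ii → no match
iii → no match
iv → no match
v → no match
vi → no match
vii → no match
viii → no match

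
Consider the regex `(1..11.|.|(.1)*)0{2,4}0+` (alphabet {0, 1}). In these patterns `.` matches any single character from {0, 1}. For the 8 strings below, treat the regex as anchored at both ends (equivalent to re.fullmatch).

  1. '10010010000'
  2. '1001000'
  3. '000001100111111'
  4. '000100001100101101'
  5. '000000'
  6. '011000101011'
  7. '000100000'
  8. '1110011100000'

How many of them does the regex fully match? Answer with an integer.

1. '10010010000' → no match
2. '1001000' → no match
3 → no match — must end with '0'
4 → no match — must end with '0'
5. '000000' → match
6. '011000101011' → no match — must end with '0'
7. '000100000' → no match
8 → no match
Total matched: 1

1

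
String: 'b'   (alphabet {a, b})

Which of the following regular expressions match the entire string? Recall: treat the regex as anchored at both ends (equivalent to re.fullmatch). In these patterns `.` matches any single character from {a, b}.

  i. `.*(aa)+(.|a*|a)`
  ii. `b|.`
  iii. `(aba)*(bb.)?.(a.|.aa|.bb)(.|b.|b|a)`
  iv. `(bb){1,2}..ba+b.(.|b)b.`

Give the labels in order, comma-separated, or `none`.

i → no match
ii → match
iii → no match
iv → no match — must start with 'bb'

ii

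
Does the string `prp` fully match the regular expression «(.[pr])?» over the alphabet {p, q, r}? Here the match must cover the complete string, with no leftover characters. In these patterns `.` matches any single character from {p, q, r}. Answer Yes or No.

No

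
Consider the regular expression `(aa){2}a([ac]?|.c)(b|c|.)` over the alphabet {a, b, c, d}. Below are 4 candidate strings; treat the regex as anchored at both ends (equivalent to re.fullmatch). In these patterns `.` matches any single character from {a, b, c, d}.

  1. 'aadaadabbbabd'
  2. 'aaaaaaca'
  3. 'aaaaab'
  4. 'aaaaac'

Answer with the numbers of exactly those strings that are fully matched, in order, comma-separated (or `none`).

1 → no match
2. 'aaaaaaca' → match
3. 'aaaaab' → match
4. 'aaaaac' → match

2, 3, 4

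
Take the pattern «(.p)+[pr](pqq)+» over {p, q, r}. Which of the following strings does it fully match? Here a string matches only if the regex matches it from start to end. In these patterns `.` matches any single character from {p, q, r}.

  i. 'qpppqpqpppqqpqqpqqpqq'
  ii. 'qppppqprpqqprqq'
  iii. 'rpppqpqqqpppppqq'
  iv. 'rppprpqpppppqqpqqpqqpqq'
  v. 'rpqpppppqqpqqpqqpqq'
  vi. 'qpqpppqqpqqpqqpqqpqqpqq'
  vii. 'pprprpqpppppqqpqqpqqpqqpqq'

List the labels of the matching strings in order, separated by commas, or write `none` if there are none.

i, iv, v, vi, vii

i → match
ii → no match — must end with 'pqq'
iii → no match
iv → match
v → match
vi → match
vii → match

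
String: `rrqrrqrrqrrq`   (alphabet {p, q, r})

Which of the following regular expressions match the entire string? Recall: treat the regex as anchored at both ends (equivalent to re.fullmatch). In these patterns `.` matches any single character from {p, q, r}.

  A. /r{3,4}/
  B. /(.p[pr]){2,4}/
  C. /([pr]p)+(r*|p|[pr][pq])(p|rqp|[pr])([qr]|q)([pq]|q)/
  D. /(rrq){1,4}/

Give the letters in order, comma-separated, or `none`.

A → no match — must end with `r`
B → no match
C → no match
D → match

D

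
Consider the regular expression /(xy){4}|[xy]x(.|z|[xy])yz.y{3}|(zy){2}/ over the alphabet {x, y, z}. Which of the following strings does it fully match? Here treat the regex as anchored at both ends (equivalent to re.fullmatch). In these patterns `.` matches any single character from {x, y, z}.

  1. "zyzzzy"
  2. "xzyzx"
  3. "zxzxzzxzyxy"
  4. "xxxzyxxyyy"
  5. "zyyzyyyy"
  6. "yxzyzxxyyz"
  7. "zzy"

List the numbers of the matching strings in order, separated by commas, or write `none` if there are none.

1. "zyzzzy" → no match
2. "xzyzx" → no match
3. "zxzxzzxzyxy" → no match
4. "xxxzyxxyyy" → no match
5. "zyyzyyyy" → no match
6. "yxzyzxxyyz" → no match
7. "zzy" → no match

none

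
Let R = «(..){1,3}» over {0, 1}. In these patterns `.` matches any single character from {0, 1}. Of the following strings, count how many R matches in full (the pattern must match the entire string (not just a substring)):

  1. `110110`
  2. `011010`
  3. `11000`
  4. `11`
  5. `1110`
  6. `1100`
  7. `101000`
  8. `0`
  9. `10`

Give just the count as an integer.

1 → match
2 → match
3 → no match
4 → match
5 → match
6 → match
7 → match
8 → no match
9 → match
Total matched: 7

7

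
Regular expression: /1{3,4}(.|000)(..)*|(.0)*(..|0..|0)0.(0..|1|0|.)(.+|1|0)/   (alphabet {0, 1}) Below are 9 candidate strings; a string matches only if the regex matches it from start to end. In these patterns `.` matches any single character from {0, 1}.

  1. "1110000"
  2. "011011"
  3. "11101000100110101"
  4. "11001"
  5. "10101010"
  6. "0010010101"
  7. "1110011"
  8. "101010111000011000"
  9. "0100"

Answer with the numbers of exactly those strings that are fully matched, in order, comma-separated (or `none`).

1 → no match
2 → no match
3 → no match
4 → no match
5 → no match
6 → match
7 → no match
8 → no match
9 → no match

6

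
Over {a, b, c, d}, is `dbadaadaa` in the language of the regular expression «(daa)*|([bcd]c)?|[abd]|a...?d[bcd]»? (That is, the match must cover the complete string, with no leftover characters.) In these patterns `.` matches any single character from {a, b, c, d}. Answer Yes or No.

No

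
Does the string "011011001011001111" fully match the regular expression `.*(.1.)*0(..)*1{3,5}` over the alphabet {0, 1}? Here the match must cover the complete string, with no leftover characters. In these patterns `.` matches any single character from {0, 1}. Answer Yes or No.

Yes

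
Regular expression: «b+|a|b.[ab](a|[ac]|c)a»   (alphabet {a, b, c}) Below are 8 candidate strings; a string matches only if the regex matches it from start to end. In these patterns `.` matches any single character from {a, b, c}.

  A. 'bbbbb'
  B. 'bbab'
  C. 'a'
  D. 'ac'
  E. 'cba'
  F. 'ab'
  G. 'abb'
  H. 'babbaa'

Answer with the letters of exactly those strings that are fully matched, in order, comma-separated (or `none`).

A, C

A → match
B → no match
C → match
D → no match
E → no match
F → no match
G → no match
H → no match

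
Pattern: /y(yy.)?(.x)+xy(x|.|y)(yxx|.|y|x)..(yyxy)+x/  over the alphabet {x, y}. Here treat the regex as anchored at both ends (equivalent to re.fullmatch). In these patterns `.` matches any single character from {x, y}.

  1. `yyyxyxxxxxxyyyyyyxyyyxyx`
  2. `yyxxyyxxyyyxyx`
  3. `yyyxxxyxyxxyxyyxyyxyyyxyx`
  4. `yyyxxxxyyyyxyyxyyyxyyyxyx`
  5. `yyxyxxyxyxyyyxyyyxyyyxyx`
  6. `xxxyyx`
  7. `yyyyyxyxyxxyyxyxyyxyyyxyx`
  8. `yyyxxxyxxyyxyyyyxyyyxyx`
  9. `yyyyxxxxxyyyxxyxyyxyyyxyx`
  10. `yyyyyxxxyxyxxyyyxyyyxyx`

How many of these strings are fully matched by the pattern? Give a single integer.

1 → no match
2 → match
3 → match
4 → match
5 → match
6 → no match — must start with `y`
7 → match
8 → match
9 → match
10 → match
Total matched: 8

8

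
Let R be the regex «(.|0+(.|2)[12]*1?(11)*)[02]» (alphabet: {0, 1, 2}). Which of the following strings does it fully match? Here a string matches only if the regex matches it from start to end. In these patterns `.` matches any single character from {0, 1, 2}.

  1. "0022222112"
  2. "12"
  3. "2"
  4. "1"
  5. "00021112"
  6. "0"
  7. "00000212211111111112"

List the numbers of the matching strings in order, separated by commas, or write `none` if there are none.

1 → match
2 → match
3 → no match
4 → no match
5 → match
6 → no match
7 → match

1, 2, 5, 7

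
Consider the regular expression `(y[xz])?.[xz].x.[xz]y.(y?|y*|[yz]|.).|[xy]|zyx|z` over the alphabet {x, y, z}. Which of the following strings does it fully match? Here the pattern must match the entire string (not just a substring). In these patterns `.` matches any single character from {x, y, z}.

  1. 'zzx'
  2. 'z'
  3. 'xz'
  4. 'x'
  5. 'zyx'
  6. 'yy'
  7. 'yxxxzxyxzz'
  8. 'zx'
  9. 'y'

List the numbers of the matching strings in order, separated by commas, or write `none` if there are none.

1 → no match
2 → match
3 → no match
4 → match
5 → match
6 → no match
7 → match
8 → no match
9 → match

2, 4, 5, 7, 9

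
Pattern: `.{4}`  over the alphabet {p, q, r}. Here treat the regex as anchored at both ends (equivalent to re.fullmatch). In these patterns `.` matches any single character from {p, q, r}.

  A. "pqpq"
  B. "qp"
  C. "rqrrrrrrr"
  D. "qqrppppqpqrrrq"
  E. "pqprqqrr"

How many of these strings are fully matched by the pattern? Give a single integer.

A → match
B → no match
C → no match
D → no match
E → no match
Total matched: 1

1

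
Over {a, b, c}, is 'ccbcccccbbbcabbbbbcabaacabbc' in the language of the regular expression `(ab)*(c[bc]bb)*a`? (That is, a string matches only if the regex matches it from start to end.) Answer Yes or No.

No

Every match must end with 'a', but 'ccbcccccbbbcabbbbbcabaacabbc' does not.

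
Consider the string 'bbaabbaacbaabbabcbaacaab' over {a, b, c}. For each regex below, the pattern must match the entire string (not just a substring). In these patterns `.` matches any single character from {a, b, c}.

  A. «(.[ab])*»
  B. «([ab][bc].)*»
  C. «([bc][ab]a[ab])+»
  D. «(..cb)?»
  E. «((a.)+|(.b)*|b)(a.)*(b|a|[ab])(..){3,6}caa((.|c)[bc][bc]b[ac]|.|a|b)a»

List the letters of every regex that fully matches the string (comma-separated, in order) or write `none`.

A → match
B → no match
C → match
D → no match
E → no match — must end with 'a'

A, C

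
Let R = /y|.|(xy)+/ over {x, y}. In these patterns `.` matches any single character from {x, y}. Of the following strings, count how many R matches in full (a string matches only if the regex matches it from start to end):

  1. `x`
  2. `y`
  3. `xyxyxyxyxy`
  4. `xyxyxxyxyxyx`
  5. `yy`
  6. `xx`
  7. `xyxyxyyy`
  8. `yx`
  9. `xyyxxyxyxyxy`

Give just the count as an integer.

1 → match
2 → match
3 → match
4 → no match
5 → no match
6 → no match
7 → no match
8 → no match
9 → no match
Total matched: 3

3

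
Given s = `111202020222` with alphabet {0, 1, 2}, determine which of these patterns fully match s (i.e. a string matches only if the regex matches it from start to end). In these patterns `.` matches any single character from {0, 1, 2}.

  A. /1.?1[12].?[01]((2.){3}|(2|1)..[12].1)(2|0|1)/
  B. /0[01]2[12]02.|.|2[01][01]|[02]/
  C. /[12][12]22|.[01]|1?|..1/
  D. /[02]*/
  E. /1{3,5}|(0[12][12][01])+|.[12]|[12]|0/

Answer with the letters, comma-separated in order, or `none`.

A → match
B → no match
C → no match
D → no match
E → no match

A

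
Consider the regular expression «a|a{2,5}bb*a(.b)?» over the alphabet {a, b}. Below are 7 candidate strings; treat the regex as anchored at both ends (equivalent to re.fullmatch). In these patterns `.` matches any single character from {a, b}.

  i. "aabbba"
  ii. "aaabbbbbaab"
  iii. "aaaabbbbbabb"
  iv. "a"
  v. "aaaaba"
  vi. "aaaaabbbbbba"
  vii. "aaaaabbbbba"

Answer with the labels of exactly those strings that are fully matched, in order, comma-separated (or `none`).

i → match
ii → match
iii → match
iv → match
v → match
vi → match
vii → match

i, ii, iii, iv, v, vi, vii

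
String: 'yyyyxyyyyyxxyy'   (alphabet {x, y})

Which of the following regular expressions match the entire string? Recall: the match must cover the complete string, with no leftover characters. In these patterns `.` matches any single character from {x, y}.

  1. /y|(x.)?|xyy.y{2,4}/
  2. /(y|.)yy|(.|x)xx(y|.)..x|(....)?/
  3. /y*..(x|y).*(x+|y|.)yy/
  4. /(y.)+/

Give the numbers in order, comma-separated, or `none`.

3

1 → no match
2 → no match
3 → match
4 → no match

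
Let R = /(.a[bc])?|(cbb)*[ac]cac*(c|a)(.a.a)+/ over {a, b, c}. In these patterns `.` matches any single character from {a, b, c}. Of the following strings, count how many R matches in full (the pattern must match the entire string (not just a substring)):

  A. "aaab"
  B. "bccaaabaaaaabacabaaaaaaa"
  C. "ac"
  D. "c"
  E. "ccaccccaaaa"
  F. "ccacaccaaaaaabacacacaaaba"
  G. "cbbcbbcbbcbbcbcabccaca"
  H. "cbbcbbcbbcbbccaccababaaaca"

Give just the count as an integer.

A. "aaab" → no match
B → no match
C. "ac" → no match
D. "c" → no match
E. "ccaccccaaaa" → match
F → no match
G → no match
H → match
Total matched: 2

2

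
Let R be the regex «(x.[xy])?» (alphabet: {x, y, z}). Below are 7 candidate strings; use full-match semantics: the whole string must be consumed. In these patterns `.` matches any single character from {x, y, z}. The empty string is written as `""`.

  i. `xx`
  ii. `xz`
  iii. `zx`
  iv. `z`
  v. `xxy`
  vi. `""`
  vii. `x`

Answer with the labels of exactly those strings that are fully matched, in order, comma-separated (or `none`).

v, vi

i. `xx` → no match
ii. `xz` → no match
iii. `zx` → no match
iv. `z` → no match
v. `xxy` → match
vi. `""` → match
vii. `x` → no match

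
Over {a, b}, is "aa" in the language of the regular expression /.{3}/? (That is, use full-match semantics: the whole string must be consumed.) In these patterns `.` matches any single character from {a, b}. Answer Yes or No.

No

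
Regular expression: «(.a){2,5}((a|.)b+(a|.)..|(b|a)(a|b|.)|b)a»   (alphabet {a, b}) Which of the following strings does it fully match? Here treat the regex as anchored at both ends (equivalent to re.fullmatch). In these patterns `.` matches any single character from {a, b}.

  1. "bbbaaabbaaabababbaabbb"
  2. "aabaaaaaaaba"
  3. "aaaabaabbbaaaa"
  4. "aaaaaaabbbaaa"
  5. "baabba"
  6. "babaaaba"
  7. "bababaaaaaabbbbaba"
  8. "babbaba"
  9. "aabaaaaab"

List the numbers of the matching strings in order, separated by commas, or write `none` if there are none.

1 → no match — must end with "a"
2 → match
3 → match
4 → match
5 → no match
6 → match
7 → match
8 → no match
9 → no match — must end with "a"

2, 3, 4, 6, 7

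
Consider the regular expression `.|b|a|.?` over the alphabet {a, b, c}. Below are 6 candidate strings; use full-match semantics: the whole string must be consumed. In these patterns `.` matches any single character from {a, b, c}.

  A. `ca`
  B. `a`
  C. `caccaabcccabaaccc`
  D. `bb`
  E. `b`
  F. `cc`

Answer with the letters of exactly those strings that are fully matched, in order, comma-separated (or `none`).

A. `ca` → no match
B. `a` → match
C → no match
D. `bb` → no match
E. `b` → match
F. `cc` → no match

B, E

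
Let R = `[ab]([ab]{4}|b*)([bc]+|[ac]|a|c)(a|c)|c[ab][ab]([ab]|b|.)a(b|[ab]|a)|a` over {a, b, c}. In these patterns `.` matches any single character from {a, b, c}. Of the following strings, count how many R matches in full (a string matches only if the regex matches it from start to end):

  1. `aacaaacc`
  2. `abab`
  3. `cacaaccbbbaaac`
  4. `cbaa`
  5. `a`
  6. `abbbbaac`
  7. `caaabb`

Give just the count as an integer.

1 → no match
2 → no match
3 → no match
4 → no match
5 → match
6 → no match
7 → no match
Total matched: 1

1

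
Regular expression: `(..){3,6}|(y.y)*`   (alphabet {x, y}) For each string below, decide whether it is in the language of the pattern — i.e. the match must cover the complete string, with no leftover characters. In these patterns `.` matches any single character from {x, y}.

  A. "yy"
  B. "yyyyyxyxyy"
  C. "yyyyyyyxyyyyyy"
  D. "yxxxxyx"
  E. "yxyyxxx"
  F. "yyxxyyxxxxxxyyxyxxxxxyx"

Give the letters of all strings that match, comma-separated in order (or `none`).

A → no match
B → match
C → no match
D → no match
E → no match
F → no match

B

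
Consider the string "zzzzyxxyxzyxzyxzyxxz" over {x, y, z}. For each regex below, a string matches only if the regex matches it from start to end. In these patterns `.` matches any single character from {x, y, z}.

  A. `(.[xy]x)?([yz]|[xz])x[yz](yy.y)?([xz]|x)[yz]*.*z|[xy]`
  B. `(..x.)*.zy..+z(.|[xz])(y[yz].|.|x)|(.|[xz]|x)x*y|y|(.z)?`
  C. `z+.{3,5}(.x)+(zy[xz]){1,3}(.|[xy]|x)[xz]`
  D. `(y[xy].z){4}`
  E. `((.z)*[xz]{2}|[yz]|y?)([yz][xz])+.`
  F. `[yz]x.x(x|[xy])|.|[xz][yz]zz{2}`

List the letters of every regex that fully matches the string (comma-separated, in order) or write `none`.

A → no match
B → no match
C → match
D → no match — must start with "y"
E → no match
F → no match

C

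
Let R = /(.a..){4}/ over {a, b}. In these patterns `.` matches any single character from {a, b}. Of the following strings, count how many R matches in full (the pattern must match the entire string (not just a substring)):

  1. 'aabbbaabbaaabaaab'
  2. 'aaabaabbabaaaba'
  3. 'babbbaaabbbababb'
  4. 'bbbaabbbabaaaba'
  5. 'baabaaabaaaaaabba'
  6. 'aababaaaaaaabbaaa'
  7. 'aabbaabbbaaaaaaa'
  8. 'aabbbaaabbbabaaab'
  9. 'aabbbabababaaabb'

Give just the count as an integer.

1 → no match
2 → no match
3 → no match
4 → no match
5 → no match
6 → no match
7 → match
8 → no match
9 → match
Total matched: 2

2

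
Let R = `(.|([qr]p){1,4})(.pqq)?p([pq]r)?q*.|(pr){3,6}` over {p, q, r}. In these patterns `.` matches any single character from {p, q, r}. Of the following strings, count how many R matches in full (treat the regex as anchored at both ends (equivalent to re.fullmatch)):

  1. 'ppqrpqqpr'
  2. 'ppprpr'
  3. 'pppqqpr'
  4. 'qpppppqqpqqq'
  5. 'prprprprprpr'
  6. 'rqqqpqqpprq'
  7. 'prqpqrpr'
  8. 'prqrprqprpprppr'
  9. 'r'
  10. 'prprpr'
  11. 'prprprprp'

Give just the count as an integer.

3

1 → no match
2 → no match
3 → match
4 → no match
5 → match
6 → no match
7 → no match
8 → no match
9 → no match
10 → match
11 → no match
Total matched: 3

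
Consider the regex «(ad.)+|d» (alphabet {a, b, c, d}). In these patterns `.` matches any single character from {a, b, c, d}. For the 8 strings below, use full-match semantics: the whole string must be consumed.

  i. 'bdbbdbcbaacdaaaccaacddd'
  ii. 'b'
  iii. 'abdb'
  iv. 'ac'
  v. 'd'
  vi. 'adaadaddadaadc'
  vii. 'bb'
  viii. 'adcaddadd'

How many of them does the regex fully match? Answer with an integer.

2

i → no match
ii → no match
iii → no match
iv → no match
v → match
vi → no match
vii → no match
viii → match
Total matched: 2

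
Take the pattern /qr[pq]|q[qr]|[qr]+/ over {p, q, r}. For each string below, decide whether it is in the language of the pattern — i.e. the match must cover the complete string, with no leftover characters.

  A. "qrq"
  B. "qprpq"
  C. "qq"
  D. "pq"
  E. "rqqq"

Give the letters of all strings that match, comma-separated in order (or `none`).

A, C, E

A → match
B → no match
C → match
D → no match
E → match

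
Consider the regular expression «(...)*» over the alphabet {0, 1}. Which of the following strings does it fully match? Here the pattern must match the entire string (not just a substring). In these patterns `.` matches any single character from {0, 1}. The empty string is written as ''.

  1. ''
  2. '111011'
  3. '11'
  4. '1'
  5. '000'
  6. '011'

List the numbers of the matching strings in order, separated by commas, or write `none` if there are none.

1, 2, 5, 6

1 → match
2 → match
3 → no match
4 → no match
5 → match
6 → match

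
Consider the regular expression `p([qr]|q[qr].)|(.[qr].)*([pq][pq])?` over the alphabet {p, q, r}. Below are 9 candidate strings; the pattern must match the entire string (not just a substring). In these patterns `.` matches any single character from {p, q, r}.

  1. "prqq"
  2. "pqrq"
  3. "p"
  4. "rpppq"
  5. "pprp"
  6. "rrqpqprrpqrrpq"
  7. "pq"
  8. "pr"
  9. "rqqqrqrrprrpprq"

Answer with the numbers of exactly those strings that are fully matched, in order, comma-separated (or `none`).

2, 6, 7, 8, 9

1 → no match
2 → match
3 → no match
4 → no match
5 → no match
6 → match
7 → match
8 → match
9 → match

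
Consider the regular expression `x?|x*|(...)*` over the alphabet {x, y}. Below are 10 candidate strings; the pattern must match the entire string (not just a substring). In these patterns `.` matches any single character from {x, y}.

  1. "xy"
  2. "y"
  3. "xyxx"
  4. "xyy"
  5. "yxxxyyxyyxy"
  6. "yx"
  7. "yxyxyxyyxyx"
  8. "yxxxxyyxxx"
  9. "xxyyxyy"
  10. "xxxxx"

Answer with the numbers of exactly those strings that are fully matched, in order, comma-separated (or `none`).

1 → no match
2 → no match
3 → no match
4 → match
5 → no match
6 → no match
7 → no match
8 → no match
9 → no match
10 → match

4, 10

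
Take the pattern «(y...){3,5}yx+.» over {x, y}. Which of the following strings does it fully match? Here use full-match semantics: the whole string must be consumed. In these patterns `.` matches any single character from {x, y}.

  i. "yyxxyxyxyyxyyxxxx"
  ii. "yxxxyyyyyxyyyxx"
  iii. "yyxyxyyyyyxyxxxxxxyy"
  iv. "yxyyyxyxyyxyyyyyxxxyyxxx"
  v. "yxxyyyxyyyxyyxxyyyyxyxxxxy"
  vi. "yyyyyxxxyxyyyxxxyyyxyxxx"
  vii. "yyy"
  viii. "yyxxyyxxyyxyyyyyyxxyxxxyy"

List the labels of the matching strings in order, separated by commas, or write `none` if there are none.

i → match
ii → match
iii → no match
iv → no match
v → match
vi → match
vii → no match
viii → no match

i, ii, v, vi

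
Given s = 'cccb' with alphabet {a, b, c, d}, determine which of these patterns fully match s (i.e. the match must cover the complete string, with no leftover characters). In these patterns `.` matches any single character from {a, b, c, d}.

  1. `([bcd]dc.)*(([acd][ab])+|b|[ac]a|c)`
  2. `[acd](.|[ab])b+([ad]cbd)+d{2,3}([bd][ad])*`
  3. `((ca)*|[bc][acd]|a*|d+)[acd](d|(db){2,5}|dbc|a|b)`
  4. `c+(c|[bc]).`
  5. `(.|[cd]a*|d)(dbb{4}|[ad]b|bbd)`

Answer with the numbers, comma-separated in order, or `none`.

3, 4

1 → no match
2 → no match
3 → match
4 → match
5 → no match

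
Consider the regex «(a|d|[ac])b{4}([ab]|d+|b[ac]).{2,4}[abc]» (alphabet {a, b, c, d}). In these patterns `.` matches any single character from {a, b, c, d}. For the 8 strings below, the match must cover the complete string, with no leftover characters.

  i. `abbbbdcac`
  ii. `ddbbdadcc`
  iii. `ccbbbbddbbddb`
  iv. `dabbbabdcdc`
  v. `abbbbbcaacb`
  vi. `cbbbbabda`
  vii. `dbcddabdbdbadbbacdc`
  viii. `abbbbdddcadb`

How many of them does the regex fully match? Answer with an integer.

4

i → match
ii → no match
iii → no match
iv → no match
v → match
vi → match
vii → no match
viii → match
Total matched: 4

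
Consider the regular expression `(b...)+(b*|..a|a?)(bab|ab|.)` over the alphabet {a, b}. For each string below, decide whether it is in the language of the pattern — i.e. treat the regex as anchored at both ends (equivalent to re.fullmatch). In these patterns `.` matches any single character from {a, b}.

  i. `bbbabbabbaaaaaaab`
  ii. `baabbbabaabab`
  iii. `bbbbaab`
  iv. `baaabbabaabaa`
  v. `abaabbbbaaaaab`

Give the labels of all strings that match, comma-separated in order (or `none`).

i, iii

i → match
ii → no match
iii → match
iv → no match
v → no match — must start with `b`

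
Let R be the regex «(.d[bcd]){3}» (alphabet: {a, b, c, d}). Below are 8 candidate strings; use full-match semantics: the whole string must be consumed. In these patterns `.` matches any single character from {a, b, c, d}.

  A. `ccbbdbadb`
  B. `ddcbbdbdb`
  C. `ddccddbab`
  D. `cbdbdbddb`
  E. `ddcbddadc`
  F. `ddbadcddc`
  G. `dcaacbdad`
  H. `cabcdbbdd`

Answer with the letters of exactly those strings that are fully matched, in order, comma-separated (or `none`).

A → no match
B → no match
C → no match
D → no match
E → match
F → match
G → no match
H → no match

E, F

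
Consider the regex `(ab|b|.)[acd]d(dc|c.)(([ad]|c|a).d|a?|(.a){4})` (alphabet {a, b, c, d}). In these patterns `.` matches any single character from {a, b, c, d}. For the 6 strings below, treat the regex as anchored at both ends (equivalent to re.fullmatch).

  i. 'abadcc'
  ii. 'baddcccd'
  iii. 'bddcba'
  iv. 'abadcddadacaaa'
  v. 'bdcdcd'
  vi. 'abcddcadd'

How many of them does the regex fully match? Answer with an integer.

5

i. 'abadcc' → match
ii. 'baddcccd' → match
iii. 'bddcba' → match
iv → match
v. 'bdcdcd' → no match
vi. 'abcddcadd' → match
Total matched: 5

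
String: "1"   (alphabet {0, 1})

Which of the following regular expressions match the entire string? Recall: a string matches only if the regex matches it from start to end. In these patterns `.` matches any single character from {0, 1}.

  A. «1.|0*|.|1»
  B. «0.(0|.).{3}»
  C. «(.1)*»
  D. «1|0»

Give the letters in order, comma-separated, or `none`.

A, D

A → match
B → no match — must start with "0"
C → no match
D → match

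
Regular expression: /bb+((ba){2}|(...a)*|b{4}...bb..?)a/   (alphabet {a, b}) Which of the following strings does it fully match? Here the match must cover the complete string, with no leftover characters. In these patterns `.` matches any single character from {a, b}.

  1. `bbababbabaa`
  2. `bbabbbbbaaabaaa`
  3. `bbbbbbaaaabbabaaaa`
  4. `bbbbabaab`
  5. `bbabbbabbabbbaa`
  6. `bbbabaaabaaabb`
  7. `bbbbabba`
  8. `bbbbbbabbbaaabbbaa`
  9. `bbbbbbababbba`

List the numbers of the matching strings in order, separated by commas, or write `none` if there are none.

1 → no match
2 → no match
3 → match
4 → no match — must end with `a`
5 → no match
6 → no match — must end with `a`
7 → no match
8 → no match
9 → match

3, 9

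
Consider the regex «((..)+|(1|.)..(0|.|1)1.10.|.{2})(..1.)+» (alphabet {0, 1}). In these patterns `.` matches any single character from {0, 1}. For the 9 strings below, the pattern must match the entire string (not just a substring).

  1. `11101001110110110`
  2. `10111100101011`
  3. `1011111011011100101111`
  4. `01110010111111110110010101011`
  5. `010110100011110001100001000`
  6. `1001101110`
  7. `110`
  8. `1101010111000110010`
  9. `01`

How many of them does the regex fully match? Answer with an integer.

1 → no match
2 → match
3 → match
4 → no match
5 → no match
6 → match
7 → no match
8 → no match
9 → no match
Total matched: 3

3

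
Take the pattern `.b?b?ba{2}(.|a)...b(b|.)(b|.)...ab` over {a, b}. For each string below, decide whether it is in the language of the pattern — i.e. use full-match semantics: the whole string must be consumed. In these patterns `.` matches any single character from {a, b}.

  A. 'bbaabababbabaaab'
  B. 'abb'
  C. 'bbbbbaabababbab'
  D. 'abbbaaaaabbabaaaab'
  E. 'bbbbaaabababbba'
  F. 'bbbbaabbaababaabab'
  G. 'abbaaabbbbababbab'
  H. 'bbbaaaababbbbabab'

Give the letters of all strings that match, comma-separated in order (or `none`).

A → match
B → no match — must end with 'ab'
C → no match
D → match
E → no match — must end with 'ab'
F → match
G → match
H → match

A, D, F, G, H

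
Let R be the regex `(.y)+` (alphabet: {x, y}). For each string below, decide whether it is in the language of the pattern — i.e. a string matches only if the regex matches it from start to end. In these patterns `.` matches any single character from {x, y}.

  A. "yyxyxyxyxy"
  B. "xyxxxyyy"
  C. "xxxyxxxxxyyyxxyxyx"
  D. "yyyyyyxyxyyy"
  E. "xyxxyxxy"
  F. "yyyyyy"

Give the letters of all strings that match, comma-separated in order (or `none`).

A → match
B → no match
C → no match — must end with "y"
D → match
E → no match
F → match

A, D, F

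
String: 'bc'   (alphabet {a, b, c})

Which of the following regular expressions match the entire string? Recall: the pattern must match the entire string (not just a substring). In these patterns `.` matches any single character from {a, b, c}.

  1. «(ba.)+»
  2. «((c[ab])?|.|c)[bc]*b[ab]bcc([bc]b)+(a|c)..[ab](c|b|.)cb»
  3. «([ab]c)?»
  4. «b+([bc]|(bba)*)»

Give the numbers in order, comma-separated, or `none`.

1 → no match — must start with 'ba'
2 → no match — must end with 'cb'
3 → match
4 → match

3, 4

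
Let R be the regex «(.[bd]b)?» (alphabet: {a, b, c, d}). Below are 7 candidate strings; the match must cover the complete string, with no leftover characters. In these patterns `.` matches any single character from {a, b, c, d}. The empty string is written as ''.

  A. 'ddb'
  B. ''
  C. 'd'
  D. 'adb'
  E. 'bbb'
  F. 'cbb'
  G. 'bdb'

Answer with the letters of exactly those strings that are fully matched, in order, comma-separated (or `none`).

A, B, D, E, F, G

A → match
B → match
C → no match
D → match
E → match
F → match
G → match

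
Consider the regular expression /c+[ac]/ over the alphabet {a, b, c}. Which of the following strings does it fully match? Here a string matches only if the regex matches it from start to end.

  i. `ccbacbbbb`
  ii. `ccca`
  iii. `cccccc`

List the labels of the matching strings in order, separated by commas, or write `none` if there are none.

ii, iii

i → no match
ii → match
iii → match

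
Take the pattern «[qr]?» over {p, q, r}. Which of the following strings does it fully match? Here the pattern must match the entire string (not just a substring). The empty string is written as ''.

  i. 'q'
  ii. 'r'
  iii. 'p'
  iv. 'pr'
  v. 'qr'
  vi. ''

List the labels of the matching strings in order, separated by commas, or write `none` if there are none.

i. 'q' → match
ii. 'r' → match
iii. 'p' → no match
iv. 'pr' → no match
v. 'qr' → no match
vi. '' → match

i, ii, vi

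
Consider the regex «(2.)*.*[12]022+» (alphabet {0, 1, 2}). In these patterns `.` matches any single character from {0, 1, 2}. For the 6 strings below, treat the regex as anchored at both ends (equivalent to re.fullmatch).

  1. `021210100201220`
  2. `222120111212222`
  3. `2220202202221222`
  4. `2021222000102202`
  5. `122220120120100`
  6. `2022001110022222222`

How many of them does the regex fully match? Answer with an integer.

1 → no match — must end with `2`
2 → no match
3 → no match
4 → no match
5 → no match — must end with `2`
6 → no match
Total matched: 0

0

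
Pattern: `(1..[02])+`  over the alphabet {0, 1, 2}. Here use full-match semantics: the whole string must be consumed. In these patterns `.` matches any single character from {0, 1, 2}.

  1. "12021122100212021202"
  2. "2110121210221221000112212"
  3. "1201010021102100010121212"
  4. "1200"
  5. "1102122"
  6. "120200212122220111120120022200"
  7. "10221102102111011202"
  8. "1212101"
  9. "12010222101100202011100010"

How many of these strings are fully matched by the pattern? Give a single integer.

2

1 → match
2 → no match — must start with "1"
3 → no match
4 → match
5 → no match
6 → no match
7 → no match
8 → no match
9 → no match
Total matched: 2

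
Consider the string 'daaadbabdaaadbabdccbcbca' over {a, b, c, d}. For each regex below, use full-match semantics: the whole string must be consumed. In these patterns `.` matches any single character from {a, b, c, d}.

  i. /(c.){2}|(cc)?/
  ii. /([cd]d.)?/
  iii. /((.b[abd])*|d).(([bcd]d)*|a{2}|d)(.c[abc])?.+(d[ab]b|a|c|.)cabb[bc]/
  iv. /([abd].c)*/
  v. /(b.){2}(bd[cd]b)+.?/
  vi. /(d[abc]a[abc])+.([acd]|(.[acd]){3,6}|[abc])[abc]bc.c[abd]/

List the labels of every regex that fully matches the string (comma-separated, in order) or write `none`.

i → no match
ii → no match
iii → no match
iv → no match
v → no match — must start with 'b'
vi → match

vi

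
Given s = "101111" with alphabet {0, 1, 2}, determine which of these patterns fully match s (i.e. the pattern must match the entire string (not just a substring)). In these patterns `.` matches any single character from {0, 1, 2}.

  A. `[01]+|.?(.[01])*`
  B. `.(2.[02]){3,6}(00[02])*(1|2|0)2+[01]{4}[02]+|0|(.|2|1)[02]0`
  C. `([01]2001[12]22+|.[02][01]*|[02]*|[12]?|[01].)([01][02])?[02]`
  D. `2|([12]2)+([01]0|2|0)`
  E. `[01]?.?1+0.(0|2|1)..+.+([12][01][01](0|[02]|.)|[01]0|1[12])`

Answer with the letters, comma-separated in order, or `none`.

A → match
B → no match
C → no match
D → no match
E → no match

A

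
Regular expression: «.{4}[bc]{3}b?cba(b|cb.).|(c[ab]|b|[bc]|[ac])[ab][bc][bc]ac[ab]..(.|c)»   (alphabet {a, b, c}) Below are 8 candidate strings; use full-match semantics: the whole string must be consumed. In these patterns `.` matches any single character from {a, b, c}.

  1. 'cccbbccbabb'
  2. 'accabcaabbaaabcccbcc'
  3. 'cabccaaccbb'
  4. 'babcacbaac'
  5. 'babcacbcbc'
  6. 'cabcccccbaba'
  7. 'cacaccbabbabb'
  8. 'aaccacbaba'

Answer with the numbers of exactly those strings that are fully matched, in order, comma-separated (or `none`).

4, 5, 6, 8

1. 'cccbbccbabb' → no match
2 → no match
3. 'cabccaaccbb' → no match
4. 'babcacbaac' → match
5. 'babcacbcbc' → match
6. 'cabcccccbaba' → match
7 → no match
8. 'aaccacbaba' → match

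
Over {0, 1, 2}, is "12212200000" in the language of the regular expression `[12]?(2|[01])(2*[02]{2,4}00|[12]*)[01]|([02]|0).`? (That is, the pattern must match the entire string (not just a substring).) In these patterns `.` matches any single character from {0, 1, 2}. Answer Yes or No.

No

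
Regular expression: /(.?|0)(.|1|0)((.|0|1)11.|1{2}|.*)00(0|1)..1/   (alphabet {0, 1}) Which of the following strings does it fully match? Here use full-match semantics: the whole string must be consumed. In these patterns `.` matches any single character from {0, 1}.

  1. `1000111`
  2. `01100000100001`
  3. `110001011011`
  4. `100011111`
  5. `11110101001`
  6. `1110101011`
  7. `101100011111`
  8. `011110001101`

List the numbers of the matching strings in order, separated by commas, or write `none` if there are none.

1, 8

1 → match
2 → no match
3 → no match
4 → no match
5 → no match
6 → no match
7 → no match
8 → match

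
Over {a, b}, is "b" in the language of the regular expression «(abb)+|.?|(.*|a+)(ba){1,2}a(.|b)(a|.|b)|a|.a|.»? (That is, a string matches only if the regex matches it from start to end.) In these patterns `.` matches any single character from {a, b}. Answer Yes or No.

Yes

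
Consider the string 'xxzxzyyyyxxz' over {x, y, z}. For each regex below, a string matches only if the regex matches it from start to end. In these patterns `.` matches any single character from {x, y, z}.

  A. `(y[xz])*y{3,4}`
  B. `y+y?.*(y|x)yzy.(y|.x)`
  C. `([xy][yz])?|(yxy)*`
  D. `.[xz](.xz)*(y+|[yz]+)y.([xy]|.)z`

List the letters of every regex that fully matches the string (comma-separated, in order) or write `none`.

D

A → no match — must end with 'y'
B → no match — must start with 'y'
C → no match
D → match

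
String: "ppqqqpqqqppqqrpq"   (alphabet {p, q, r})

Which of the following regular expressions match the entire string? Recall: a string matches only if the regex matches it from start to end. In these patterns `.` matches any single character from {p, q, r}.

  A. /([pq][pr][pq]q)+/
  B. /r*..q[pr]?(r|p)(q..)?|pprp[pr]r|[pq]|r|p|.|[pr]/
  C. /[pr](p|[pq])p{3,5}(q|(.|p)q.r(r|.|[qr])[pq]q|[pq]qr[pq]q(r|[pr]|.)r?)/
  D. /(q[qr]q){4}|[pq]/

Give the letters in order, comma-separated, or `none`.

A

A → match
B → no match
C → no match
D → no match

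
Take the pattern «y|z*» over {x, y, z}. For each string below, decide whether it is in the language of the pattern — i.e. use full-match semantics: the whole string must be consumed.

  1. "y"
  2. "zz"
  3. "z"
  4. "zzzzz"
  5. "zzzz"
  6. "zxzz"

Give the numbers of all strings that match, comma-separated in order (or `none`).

1 → match
2 → match
3 → match
4 → match
5 → match
6 → no match

1, 2, 3, 4, 5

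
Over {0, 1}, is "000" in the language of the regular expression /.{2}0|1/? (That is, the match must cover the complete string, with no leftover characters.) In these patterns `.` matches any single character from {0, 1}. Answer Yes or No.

Yes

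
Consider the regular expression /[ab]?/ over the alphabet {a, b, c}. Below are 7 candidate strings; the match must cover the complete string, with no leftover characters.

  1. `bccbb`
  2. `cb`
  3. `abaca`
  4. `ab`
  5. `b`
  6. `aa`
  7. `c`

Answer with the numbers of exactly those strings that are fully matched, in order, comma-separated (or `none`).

5

1 → no match
2 → no match
3 → no match
4 → no match
5 → match
6 → no match
7 → no match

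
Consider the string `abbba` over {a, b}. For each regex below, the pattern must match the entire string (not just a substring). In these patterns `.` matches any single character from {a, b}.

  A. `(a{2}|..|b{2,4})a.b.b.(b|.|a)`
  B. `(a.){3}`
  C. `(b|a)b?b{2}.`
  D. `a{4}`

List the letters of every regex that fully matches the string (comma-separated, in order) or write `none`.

A → no match
B → no match
C → match
D → no match

C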